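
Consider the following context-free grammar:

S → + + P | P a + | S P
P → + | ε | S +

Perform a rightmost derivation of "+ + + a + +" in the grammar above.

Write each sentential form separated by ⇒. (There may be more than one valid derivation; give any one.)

S ⇒ + + P ⇒ + + S + ⇒ + + P a + + ⇒ + + + a + +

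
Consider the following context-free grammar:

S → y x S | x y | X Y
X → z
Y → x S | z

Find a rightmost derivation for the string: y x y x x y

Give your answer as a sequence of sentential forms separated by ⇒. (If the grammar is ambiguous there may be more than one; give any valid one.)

S ⇒ y x S ⇒ y x y x S ⇒ y x y x x y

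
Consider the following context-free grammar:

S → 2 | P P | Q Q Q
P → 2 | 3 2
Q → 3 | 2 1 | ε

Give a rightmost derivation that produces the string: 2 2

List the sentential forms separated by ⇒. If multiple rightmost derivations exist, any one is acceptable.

S ⇒ P P ⇒ P 2 ⇒ 2 2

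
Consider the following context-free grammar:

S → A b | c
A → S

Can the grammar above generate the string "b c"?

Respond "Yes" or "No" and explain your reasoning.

No - no valid derivation exists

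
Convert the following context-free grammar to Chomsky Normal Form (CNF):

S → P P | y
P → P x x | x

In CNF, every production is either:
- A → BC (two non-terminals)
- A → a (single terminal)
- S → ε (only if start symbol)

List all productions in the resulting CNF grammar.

S → y; TX → x; P → x; S → P P; P → P X0; X0 → TX TX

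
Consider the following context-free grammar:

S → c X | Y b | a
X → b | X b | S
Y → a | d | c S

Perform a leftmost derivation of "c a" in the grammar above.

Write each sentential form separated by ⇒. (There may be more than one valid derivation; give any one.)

S ⇒ c X ⇒ c S ⇒ c a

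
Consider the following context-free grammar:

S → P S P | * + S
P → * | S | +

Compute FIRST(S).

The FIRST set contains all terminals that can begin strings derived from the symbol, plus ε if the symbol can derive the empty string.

We compute FIRST(S) using the standard algorithm.
FIRST(P) = {*, +}
FIRST(S) = {*, +}
Therefore, FIRST(S) = {*, +}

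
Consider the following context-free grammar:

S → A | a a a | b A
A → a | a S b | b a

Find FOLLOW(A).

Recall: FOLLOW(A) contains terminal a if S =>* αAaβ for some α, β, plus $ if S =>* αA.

We compute FOLLOW(A) using the standard algorithm.
FOLLOW(S) starts with {$}.
FIRST(A) = {a, b}
FIRST(S) = {a, b}
FOLLOW(A) = {$, b}
FOLLOW(S) = {$, b}
Therefore, FOLLOW(A) = {$, b}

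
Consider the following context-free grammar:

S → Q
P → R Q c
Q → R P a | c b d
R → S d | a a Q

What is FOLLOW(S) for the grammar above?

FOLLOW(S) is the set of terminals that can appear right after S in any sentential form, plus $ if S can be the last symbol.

We compute FOLLOW(S) using the standard algorithm.
FOLLOW(S) starts with {$}.
FIRST(P) = {a, c}
FIRST(Q) = {a, c}
FIRST(R) = {a, c}
FIRST(S) = {a, c}
FOLLOW(P) = {a}
FOLLOW(Q) = {$, a, c, d}
FOLLOW(R) = {a, c}
FOLLOW(S) = {$, d}
Therefore, FOLLOW(S) = {$, d}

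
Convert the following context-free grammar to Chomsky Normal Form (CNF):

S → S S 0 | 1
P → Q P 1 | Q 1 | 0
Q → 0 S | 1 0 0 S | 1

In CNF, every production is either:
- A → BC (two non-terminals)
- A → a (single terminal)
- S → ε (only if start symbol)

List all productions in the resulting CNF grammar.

T0 → 0; S → 1; T1 → 1; P → 0; Q → 1; S → S X0; X0 → S T0; P → Q X1; X1 → P T1; P → Q T1; Q → T0 S; Q → T1 X2; X2 → T0 X3; X3 → T0 S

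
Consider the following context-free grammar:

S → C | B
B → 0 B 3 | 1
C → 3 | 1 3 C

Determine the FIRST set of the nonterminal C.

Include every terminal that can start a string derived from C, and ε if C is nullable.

We compute FIRST(C) using the standard algorithm.
FIRST(B) = {0, 1}
FIRST(C) = {1, 3}
FIRST(S) = {0, 1, 3}
Therefore, FIRST(C) = {1, 3}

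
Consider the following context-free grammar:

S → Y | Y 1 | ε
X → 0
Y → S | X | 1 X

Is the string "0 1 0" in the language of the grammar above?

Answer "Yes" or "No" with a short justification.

No - no valid derivation exists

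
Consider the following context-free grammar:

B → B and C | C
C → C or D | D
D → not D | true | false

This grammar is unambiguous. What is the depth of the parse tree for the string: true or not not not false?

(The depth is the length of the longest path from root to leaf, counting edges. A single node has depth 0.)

6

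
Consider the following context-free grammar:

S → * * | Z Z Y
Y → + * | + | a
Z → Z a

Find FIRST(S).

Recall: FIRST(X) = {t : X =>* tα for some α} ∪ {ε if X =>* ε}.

We compute FIRST(S) using the standard algorithm.
FIRST(S) = {*}
FIRST(Y) = {+, a}
FIRST(Z) = {}
Therefore, FIRST(S) = {*}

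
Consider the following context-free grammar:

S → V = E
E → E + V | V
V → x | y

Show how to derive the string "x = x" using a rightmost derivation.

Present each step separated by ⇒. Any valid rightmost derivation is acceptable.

S ⇒ V = E ⇒ V = V ⇒ V = x ⇒ x = x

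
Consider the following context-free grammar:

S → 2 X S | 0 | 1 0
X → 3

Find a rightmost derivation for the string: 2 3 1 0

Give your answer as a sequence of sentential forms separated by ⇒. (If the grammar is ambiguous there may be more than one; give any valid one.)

S ⇒ 2 X S ⇒ 2 X 1 0 ⇒ 2 3 1 0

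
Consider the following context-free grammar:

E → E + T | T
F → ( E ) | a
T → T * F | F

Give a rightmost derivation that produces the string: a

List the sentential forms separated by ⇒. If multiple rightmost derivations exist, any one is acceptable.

E ⇒ T ⇒ F ⇒ a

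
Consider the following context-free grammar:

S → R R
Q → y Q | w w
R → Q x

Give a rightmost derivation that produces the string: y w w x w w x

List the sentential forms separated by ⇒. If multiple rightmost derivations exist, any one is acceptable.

S ⇒ R R ⇒ R Q x ⇒ R w w x ⇒ Q x w w x ⇒ y Q x w w x ⇒ y w w x w w x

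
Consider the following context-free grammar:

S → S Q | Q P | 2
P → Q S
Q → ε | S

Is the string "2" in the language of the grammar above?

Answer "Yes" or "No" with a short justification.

Yes - a valid derivation exists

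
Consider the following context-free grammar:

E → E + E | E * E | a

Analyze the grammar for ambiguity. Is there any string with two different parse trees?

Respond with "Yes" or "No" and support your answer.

Yes - the string 'a + a * a + a' has two distinct parse trees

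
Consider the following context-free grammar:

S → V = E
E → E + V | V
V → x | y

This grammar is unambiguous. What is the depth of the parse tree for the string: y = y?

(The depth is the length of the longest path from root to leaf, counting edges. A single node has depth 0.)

3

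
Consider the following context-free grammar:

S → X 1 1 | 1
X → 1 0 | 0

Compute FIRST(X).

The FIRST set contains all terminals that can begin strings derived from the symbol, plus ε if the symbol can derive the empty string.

We compute FIRST(X) using the standard algorithm.
FIRST(S) = {0, 1}
FIRST(X) = {0, 1}
Therefore, FIRST(X) = {0, 1}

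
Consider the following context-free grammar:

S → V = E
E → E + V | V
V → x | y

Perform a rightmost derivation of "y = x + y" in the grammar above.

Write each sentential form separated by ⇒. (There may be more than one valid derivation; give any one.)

S ⇒ V = E ⇒ V = E + V ⇒ V = E + y ⇒ V = V + y ⇒ V = x + y ⇒ y = x + y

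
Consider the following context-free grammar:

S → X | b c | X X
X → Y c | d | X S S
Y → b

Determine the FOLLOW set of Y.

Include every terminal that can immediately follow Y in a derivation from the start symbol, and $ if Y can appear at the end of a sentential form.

We compute FOLLOW(Y) using the standard algorithm.
FOLLOW(S) starts with {$}.
FIRST(S) = {b, d}
FIRST(X) = {b, d}
FIRST(Y) = {b}
FOLLOW(S) = {$, b, d}
FOLLOW(X) = {$, b, d}
FOLLOW(Y) = {c}
Therefore, FOLLOW(Y) = {c}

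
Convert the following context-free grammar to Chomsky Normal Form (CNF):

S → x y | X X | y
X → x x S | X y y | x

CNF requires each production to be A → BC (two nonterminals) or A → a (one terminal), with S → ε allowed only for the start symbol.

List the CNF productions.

TX → x; TY → y; S → y; X → x; S → TX TY; S → X X; X → TX X0; X0 → TX S; X → X X1; X1 → TY TY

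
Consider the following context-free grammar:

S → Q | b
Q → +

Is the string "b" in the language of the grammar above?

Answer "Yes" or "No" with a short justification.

Yes - a valid derivation exists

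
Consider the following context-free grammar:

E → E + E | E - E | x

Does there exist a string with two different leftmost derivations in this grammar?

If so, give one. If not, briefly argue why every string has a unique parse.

Yes - the string 'x - x + x - x' has two distinct leftmost derivations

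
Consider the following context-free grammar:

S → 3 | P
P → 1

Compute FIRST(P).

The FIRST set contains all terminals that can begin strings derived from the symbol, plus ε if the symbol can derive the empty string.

We compute FIRST(P) using the standard algorithm.
FIRST(P) = {1}
FIRST(S) = {1, 3}
Therefore, FIRST(P) = {1}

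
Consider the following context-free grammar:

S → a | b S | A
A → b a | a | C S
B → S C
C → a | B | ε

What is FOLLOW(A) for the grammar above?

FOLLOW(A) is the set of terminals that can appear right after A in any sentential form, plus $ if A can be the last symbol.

We compute FOLLOW(A) using the standard algorithm.
FOLLOW(S) starts with {$}.
FIRST(A) = {a, b}
FIRST(B) = {a, b}
FIRST(C) = {a, b, ε}
FIRST(S) = {a, b}
FOLLOW(A) = {$, a, b}
FOLLOW(B) = {a, b}
FOLLOW(C) = {a, b}
FOLLOW(S) = {$, a, b}
Therefore, FOLLOW(A) = {$, a, b}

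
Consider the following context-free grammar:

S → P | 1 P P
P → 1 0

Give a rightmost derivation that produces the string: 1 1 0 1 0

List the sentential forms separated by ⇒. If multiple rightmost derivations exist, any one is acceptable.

S ⇒ 1 P P ⇒ 1 P 1 0 ⇒ 1 1 0 1 0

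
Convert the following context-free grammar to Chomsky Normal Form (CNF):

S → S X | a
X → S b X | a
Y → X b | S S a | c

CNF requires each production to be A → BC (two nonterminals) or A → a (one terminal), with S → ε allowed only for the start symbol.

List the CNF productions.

S → a; TB → b; X → a; TA → a; Y → c; S → S X; X → S X0; X0 → TB X; Y → X TB; Y → S X1; X1 → S TA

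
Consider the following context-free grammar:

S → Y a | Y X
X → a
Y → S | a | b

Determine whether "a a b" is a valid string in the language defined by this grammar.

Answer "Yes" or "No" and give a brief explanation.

No - no valid derivation exists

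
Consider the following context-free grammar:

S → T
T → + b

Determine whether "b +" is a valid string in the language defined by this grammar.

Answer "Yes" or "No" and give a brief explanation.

No - no valid derivation exists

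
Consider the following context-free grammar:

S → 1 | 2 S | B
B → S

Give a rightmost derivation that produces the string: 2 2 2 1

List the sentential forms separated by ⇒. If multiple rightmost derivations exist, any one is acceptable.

S ⇒ 2 S ⇒ 2 2 S ⇒ 2 2 2 S ⇒ 2 2 2 1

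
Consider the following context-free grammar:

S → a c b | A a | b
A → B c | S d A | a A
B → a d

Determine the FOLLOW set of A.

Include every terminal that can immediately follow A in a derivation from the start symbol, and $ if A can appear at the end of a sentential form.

We compute FOLLOW(A) using the standard algorithm.
FOLLOW(S) starts with {$}.
FIRST(A) = {a, b}
FIRST(B) = {a}
FIRST(S) = {a, b}
FOLLOW(A) = {a}
FOLLOW(B) = {c}
FOLLOW(S) = {$, d}
Therefore, FOLLOW(A) = {a}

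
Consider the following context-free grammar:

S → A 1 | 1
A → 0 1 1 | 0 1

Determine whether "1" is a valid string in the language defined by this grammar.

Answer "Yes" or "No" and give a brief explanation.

Yes - a valid derivation exists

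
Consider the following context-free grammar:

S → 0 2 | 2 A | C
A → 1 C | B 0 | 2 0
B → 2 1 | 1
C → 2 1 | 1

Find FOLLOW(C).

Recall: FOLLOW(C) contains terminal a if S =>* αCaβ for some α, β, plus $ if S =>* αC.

We compute FOLLOW(C) using the standard algorithm.
FOLLOW(S) starts with {$}.
FIRST(A) = {1, 2}
FIRST(B) = {1, 2}
FIRST(C) = {1, 2}
FIRST(S) = {0, 1, 2}
FOLLOW(A) = {$}
FOLLOW(B) = {0}
FOLLOW(C) = {$}
FOLLOW(S) = {$}
Therefore, FOLLOW(C) = {$}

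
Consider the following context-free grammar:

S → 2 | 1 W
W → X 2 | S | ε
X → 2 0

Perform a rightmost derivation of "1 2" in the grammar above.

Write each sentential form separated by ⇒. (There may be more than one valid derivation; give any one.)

S ⇒ 1 W ⇒ 1 S ⇒ 1 2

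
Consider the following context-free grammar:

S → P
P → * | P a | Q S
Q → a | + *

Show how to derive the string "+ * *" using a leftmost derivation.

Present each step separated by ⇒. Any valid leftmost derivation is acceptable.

S ⇒ P ⇒ Q S ⇒ + * S ⇒ + * P ⇒ + * *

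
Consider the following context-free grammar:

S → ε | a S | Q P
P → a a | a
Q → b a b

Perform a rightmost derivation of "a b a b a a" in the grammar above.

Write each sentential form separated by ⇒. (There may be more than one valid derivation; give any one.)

S ⇒ a S ⇒ a Q P ⇒ a Q a a ⇒ a b a b a a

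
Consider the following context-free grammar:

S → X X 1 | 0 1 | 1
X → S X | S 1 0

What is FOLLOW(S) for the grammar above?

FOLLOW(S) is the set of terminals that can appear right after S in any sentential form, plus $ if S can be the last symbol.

We compute FOLLOW(S) using the standard algorithm.
FOLLOW(S) starts with {$}.
FIRST(S) = {0, 1}
FIRST(X) = {0, 1}
FOLLOW(S) = {$, 0, 1}
FOLLOW(X) = {0, 1}
Therefore, FOLLOW(S) = {$, 0, 1}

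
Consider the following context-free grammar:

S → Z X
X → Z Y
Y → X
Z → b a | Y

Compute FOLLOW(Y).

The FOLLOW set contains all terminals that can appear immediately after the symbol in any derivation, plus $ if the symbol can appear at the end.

We compute FOLLOW(Y) using the standard algorithm.
FOLLOW(S) starts with {$}.
FIRST(S) = {b}
FIRST(X) = {b}
FIRST(Y) = {b}
FIRST(Z) = {b}
FOLLOW(S) = {$}
FOLLOW(X) = {$, b}
FOLLOW(Y) = {$, b}
FOLLOW(Z) = {b}
Therefore, FOLLOW(Y) = {$, b}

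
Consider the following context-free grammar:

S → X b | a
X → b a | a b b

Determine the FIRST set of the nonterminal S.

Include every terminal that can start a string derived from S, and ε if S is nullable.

We compute FIRST(S) using the standard algorithm.
FIRST(S) = {a, b}
FIRST(X) = {a, b}
Therefore, FIRST(S) = {a, b}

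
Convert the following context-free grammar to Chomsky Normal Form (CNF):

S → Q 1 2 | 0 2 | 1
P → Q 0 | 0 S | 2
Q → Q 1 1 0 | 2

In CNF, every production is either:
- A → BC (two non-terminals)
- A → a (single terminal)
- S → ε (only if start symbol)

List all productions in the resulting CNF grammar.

T1 → 1; T2 → 2; T0 → 0; S → 1; P → 2; Q → 2; S → Q X0; X0 → T1 T2; S → T0 T2; P → Q T0; P → T0 S; Q → Q X1; X1 → T1 X2; X2 → T1 T0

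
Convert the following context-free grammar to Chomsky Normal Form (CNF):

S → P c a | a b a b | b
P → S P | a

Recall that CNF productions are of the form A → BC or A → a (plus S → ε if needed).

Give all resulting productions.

TC → c; TA → a; TB → b; S → b; P → a; S → P X0; X0 → TC TA; S → TA X1; X1 → TB X2; X2 → TA TB; P → S P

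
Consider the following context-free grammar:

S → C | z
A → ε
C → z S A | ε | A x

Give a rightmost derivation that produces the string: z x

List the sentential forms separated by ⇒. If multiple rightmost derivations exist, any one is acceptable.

S ⇒ C ⇒ z S A ⇒ z S ⇒ z C ⇒ z A x ⇒ z x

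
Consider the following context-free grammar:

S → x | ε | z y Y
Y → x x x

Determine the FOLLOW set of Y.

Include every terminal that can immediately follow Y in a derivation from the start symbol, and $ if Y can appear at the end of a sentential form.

We compute FOLLOW(Y) using the standard algorithm.
FOLLOW(S) starts with {$}.
FIRST(S) = {x, z, ε}
FIRST(Y) = {x}
FOLLOW(S) = {$}
FOLLOW(Y) = {$}
Therefore, FOLLOW(Y) = {$}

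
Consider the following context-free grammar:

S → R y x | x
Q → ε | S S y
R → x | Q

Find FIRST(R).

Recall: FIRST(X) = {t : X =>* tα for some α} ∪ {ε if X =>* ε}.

We compute FIRST(R) using the standard algorithm.
FIRST(Q) = {x, y, ε}
FIRST(R) = {x, y, ε}
FIRST(S) = {x, y}
Therefore, FIRST(R) = {x, y, ε}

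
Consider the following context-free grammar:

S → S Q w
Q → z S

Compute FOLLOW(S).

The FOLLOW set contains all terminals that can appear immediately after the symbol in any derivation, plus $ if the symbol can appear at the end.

We compute FOLLOW(S) using the standard algorithm.
FOLLOW(S) starts with {$}.
FIRST(Q) = {z}
FIRST(S) = {}
FOLLOW(Q) = {w}
FOLLOW(S) = {$, w, z}
Therefore, FOLLOW(S) = {$, w, z}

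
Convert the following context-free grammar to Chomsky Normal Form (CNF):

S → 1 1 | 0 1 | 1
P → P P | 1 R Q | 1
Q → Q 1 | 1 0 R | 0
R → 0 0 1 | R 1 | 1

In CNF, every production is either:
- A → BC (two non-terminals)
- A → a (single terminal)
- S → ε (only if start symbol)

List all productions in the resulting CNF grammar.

T1 → 1; T0 → 0; S → 1; P → 1; Q → 0; R → 1; S → T1 T1; S → T0 T1; P → P P; P → T1 X0; X0 → R Q; Q → Q T1; Q → T1 X1; X1 → T0 R; R → T0 X2; X2 → T0 T1; R → R T1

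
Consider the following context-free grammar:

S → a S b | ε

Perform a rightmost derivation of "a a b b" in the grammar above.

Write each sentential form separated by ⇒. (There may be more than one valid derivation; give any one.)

S ⇒ a S b ⇒ a a S b b ⇒ a a b b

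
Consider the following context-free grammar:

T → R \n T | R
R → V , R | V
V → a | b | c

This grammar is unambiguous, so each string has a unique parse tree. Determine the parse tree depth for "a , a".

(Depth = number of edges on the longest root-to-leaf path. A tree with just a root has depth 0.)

4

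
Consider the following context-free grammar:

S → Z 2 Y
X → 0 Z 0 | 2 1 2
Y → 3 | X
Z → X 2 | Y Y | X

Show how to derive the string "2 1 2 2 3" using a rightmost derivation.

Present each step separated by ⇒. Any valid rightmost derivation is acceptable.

S ⇒ Z 2 Y ⇒ Z 2 3 ⇒ X 2 3 ⇒ 2 1 2 2 3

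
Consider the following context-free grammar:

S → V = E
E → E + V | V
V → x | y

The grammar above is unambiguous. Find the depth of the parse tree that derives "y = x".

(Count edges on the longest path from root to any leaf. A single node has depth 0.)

3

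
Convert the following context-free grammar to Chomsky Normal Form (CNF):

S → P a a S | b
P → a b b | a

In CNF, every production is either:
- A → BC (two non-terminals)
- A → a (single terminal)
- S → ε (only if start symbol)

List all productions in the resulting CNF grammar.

TA → a; S → b; TB → b; P → a; S → P X0; X0 → TA X1; X1 → TA S; P → TA X2; X2 → TB TB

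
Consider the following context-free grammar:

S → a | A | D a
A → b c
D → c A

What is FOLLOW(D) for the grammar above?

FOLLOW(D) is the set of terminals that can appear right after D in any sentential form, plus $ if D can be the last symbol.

We compute FOLLOW(D) using the standard algorithm.
FOLLOW(S) starts with {$}.
FIRST(A) = {b}
FIRST(D) = {c}
FIRST(S) = {a, b, c}
FOLLOW(A) = {$, a}
FOLLOW(D) = {a}
FOLLOW(S) = {$}
Therefore, FOLLOW(D) = {a}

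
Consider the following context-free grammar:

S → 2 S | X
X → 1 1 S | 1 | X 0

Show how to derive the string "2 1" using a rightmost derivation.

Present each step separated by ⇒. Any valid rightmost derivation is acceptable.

S ⇒ 2 S ⇒ 2 X ⇒ 2 1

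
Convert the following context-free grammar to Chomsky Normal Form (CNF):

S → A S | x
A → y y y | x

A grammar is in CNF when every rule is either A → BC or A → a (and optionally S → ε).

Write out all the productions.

S → x; TY → y; A → x; S → A S; A → TY X0; X0 → TY TY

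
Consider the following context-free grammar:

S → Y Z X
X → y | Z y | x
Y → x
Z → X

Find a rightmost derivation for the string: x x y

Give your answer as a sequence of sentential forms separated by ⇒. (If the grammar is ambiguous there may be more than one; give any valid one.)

S ⇒ Y Z X ⇒ Y Z y ⇒ Y X y ⇒ Y x y ⇒ x x y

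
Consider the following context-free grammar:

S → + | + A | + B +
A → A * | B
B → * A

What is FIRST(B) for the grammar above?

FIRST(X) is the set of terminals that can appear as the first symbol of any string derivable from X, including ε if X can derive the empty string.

We compute FIRST(B) using the standard algorithm.
FIRST(A) = {*}
FIRST(B) = {*}
FIRST(S) = {+}
Therefore, FIRST(B) = {*}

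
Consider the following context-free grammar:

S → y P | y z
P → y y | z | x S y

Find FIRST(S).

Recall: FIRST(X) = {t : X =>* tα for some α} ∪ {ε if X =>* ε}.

We compute FIRST(S) using the standard algorithm.
FIRST(P) = {x, y, z}
FIRST(S) = {y}
Therefore, FIRST(S) = {y}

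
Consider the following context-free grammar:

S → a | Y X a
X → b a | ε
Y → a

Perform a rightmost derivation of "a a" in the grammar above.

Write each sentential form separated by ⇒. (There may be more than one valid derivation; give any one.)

S ⇒ Y X a ⇒ Y a ⇒ a a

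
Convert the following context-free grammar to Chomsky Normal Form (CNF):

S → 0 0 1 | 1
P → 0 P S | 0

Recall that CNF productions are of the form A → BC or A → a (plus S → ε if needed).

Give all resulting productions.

T0 → 0; T1 → 1; S → 1; P → 0; S → T0 X0; X0 → T0 T1; P → T0 X1; X1 → P S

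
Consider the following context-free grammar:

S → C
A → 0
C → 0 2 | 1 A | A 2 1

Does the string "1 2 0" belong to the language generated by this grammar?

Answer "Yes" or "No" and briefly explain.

No - no valid derivation exists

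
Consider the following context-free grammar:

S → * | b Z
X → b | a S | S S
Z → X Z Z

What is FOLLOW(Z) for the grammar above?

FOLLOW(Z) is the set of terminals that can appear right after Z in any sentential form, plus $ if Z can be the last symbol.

We compute FOLLOW(Z) using the standard algorithm.
FOLLOW(S) starts with {$}.
FIRST(S) = {*, b}
FIRST(X) = {*, a, b}
FIRST(Z) = {*, a, b}
FOLLOW(S) = {$, *, a, b}
FOLLOW(X) = {*, a, b}
FOLLOW(Z) = {$, *, a, b}
Therefore, FOLLOW(Z) = {$, *, a, b}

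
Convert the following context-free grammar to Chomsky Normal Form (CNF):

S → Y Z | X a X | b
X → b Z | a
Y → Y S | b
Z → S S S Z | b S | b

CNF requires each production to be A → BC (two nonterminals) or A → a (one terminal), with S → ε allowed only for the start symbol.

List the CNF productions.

TA → a; S → b; TB → b; X → a; Y → b; Z → b; S → Y Z; S → X X0; X0 → TA X; X → TB Z; Y → Y S; Z → S X1; X1 → S X2; X2 → S Z; Z → TB S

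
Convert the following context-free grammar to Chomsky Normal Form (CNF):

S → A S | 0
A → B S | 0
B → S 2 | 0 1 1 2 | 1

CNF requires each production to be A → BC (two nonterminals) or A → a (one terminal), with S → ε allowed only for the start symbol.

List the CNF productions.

S → 0; A → 0; T2 → 2; T0 → 0; T1 → 1; B → 1; S → A S; A → B S; B → S T2; B → T0 X0; X0 → T1 X1; X1 → T1 T2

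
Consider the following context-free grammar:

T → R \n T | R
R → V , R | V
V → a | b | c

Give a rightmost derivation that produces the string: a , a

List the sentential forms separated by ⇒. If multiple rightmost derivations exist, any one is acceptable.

T ⇒ R ⇒ V , R ⇒ V , V ⇒ V , a ⇒ a , a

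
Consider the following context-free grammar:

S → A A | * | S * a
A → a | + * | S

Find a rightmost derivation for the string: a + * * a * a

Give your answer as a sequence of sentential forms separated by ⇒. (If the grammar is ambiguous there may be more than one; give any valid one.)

S ⇒ S * a ⇒ S * a * a ⇒ A A * a * a ⇒ A + * * a * a ⇒ a + * * a * a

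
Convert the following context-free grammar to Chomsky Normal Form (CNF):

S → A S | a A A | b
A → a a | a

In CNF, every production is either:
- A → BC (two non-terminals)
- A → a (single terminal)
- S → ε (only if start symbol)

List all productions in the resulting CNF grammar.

TA → a; S → b; A → a; S → A S; S → TA X0; X0 → A A; A → TA TA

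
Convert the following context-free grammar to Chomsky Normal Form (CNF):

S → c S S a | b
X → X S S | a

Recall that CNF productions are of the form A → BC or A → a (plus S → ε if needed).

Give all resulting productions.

TC → c; TA → a; S → b; X → a; S → TC X0; X0 → S X1; X1 → S TA; X → X X2; X2 → S S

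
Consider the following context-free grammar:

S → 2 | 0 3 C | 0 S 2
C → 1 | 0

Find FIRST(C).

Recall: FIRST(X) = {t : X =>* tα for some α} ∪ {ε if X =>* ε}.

We compute FIRST(C) using the standard algorithm.
FIRST(C) = {0, 1}
FIRST(S) = {0, 2}
Therefore, FIRST(C) = {0, 1}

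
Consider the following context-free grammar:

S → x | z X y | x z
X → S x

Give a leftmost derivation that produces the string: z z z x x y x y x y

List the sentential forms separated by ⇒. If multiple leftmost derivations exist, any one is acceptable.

S ⇒ z X y ⇒ z S x y ⇒ z z X y x y ⇒ z z S x y x y ⇒ z z z X y x y x y ⇒ z z z S x y x y x y ⇒ z z z x x y x y x y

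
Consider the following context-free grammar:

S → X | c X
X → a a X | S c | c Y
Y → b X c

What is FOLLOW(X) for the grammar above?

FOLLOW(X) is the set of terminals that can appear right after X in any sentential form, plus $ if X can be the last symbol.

We compute FOLLOW(X) using the standard algorithm.
FOLLOW(S) starts with {$}.
FIRST(S) = {a, c}
FIRST(X) = {a, c}
FIRST(Y) = {b}
FOLLOW(S) = {$, c}
FOLLOW(X) = {$, c}
FOLLOW(Y) = {$, c}
Therefore, FOLLOW(X) = {$, c}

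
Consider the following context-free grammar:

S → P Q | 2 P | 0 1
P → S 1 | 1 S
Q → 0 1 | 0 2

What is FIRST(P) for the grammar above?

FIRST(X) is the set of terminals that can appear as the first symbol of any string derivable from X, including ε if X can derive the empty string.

We compute FIRST(P) using the standard algorithm.
FIRST(P) = {0, 1, 2}
FIRST(Q) = {0}
FIRST(S) = {0, 1, 2}
Therefore, FIRST(P) = {0, 1, 2}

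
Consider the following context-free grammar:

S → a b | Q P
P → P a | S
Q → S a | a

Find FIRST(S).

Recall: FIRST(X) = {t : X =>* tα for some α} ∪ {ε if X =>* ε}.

We compute FIRST(S) using the standard algorithm.
FIRST(P) = {a}
FIRST(Q) = {a}
FIRST(S) = {a}
Therefore, FIRST(S) = {a}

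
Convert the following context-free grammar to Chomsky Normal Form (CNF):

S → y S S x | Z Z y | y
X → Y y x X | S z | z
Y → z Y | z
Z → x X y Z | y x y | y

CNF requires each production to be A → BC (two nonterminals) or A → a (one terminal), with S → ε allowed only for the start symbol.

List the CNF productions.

TY → y; TX → x; S → y; TZ → z; X → z; Y → z; Z → y; S → TY X0; X0 → S X1; X1 → S TX; S → Z X2; X2 → Z TY; X → Y X3; X3 → TY X4; X4 → TX X; X → S TZ; Y → TZ Y; Z → TX X5; X5 → X X6; X6 → TY Z; Z → TY X7; X7 → TX TY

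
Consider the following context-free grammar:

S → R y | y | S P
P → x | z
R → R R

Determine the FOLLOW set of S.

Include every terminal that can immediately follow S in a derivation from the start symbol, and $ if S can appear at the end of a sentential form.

We compute FOLLOW(S) using the standard algorithm.
FOLLOW(S) starts with {$}.
FIRST(P) = {x, z}
FIRST(R) = {}
FIRST(S) = {y}
FOLLOW(P) = {$, x, z}
FOLLOW(R) = {y}
FOLLOW(S) = {$, x, z}
Therefore, FOLLOW(S) = {$, x, z}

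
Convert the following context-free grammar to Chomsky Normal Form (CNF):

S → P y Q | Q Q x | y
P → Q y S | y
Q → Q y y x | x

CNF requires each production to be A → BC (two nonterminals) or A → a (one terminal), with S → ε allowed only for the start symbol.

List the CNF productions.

TY → y; TX → x; S → y; P → y; Q → x; S → P X0; X0 → TY Q; S → Q X1; X1 → Q TX; P → Q X2; X2 → TY S; Q → Q X3; X3 → TY X4; X4 → TY TX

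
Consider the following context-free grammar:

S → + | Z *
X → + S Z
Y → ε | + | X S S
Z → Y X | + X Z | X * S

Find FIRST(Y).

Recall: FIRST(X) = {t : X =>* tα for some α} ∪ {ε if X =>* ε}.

We compute FIRST(Y) using the standard algorithm.
FIRST(S) = {+}
FIRST(X) = {+}
FIRST(Y) = {+, ε}
FIRST(Z) = {+}
Therefore, FIRST(Y) = {+, ε}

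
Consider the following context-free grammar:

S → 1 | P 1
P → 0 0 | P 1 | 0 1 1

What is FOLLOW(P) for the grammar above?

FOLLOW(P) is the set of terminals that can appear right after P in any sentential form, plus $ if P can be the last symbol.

We compute FOLLOW(P) using the standard algorithm.
FOLLOW(S) starts with {$}.
FIRST(P) = {0}
FIRST(S) = {0, 1}
FOLLOW(P) = {1}
FOLLOW(S) = {$}
Therefore, FOLLOW(P) = {1}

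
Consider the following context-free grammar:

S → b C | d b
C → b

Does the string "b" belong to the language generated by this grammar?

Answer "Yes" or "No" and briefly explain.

No - no valid derivation exists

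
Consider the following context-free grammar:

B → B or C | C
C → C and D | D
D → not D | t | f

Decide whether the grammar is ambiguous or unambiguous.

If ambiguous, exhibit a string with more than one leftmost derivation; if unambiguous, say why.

Unambiguous - every string in the language has a unique leftmost derivation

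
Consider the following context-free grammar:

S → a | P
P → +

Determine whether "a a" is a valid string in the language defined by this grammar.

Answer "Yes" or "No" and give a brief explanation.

No - no valid derivation exists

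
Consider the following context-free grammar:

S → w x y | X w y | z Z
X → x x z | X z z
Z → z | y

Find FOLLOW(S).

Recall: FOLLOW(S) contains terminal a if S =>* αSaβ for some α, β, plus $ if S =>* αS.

We compute FOLLOW(S) using the standard algorithm.
FOLLOW(S) starts with {$}.
FIRST(S) = {w, x, z}
FIRST(X) = {x}
FIRST(Z) = {y, z}
FOLLOW(S) = {$}
FOLLOW(X) = {w, z}
FOLLOW(Z) = {$}
Therefore, FOLLOW(S) = {$}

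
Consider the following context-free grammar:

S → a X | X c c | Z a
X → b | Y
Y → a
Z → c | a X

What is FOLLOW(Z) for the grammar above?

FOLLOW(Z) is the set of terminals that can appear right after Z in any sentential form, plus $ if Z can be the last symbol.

We compute FOLLOW(Z) using the standard algorithm.
FOLLOW(S) starts with {$}.
FIRST(S) = {a, b, c}
FIRST(X) = {a, b}
FIRST(Y) = {a}
FIRST(Z) = {a, c}
FOLLOW(S) = {$}
FOLLOW(X) = {$, a, c}
FOLLOW(Y) = {$, a, c}
FOLLOW(Z) = {a}
Therefore, FOLLOW(Z) = {a}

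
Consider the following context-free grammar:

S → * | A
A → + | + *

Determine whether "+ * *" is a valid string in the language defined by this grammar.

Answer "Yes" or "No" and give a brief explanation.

No - no valid derivation exists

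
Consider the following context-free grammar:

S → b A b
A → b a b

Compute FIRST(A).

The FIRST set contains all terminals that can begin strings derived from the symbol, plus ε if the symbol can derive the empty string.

We compute FIRST(A) using the standard algorithm.
FIRST(A) = {b}
FIRST(S) = {b}
Therefore, FIRST(A) = {b}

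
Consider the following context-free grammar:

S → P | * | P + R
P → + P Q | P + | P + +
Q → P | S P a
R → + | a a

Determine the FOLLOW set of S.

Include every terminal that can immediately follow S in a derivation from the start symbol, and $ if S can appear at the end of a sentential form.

We compute FOLLOW(S) using the standard algorithm.
FOLLOW(S) starts with {$}.
FIRST(P) = {+}
FIRST(Q) = {*, +}
FIRST(R) = {+, a}
FIRST(S) = {*, +}
FOLLOW(P) = {$, *, +, a}
FOLLOW(Q) = {$, *, +, a}
FOLLOW(R) = {$, +}
FOLLOW(S) = {$, +}
Therefore, FOLLOW(S) = {$, +}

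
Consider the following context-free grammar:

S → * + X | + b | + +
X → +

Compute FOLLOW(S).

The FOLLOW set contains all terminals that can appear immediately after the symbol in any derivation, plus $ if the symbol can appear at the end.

We compute FOLLOW(S) using the standard algorithm.
FOLLOW(S) starts with {$}.
FIRST(S) = {*, +}
FIRST(X) = {+}
FOLLOW(S) = {$}
FOLLOW(X) = {$}
Therefore, FOLLOW(S) = {$}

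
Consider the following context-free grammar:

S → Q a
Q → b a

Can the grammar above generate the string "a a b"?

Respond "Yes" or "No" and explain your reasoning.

No - no valid derivation exists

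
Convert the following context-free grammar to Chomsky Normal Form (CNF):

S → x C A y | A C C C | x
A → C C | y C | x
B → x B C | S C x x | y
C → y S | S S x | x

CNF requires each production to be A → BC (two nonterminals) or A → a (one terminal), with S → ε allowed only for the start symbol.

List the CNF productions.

TX → x; TY → y; S → x; A → x; B → y; C → x; S → TX X0; X0 → C X1; X1 → A TY; S → A X2; X2 → C X3; X3 → C C; A → C C; A → TY C; B → TX X4; X4 → B C; B → S X5; X5 → C X6; X6 → TX TX; C → TY S; C → S X7; X7 → S TX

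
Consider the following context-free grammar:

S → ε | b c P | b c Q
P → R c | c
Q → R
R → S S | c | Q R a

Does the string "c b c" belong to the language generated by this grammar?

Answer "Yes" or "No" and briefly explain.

No - no valid derivation exists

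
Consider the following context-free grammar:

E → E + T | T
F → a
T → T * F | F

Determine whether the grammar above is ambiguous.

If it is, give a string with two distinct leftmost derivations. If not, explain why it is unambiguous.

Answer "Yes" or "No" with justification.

No - the grammar is unambiguous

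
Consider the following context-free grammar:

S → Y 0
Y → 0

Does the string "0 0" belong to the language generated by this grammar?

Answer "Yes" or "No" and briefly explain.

Yes - a valid derivation exists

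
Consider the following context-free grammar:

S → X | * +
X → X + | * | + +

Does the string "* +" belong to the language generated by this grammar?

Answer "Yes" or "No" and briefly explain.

Yes - a valid derivation exists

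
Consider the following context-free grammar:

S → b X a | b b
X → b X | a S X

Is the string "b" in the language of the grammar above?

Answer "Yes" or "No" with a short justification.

No - no valid derivation exists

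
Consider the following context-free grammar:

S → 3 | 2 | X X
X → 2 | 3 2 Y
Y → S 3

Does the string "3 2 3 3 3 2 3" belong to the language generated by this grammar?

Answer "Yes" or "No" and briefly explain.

No - no valid derivation exists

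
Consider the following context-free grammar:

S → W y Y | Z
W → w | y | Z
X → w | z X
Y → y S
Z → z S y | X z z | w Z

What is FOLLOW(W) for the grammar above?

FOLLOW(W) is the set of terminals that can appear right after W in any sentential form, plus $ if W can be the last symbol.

We compute FOLLOW(W) using the standard algorithm.
FOLLOW(S) starts with {$}.
FIRST(S) = {w, y, z}
FIRST(W) = {w, y, z}
FIRST(X) = {w, z}
FIRST(Y) = {y}
FIRST(Z) = {w, z}
FOLLOW(S) = {$, y}
FOLLOW(W) = {y}
FOLLOW(X) = {z}
FOLLOW(Y) = {$, y}
FOLLOW(Z) = {$, y}
Therefore, FOLLOW(W) = {y}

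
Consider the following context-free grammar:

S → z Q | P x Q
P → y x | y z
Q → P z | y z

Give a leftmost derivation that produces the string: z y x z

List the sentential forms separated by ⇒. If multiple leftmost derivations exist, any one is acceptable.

S ⇒ z Q ⇒ z P z ⇒ z y x z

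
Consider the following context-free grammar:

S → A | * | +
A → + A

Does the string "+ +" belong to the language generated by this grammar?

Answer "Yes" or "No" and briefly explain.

No - no valid derivation exists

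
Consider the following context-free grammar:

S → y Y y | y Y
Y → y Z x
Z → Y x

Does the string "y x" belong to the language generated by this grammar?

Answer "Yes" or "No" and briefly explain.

No - no valid derivation exists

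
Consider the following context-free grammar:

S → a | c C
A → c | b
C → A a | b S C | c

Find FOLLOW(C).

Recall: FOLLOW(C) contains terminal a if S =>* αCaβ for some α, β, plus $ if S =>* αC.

We compute FOLLOW(C) using the standard algorithm.
FOLLOW(S) starts with {$}.
FIRST(A) = {b, c}
FIRST(C) = {b, c}
FIRST(S) = {a, c}
FOLLOW(A) = {a}
FOLLOW(C) = {$, b, c}
FOLLOW(S) = {$, b, c}
Therefore, FOLLOW(C) = {$, b, c}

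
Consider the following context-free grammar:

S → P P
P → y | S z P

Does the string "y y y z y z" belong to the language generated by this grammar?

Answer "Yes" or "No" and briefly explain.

No - no valid derivation exists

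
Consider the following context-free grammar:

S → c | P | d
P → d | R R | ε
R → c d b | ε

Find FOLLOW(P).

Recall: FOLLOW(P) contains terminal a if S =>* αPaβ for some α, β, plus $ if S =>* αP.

We compute FOLLOW(P) using the standard algorithm.
FOLLOW(S) starts with {$}.
FIRST(P) = {c, d, ε}
FIRST(R) = {c, ε}
FIRST(S) = {c, d, ε}
FOLLOW(P) = {$}
FOLLOW(R) = {$, c}
FOLLOW(S) = {$}
Therefore, FOLLOW(P) = {$}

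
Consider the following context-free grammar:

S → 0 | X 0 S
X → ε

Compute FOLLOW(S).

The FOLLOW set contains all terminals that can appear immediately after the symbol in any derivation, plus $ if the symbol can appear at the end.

We compute FOLLOW(S) using the standard algorithm.
FOLLOW(S) starts with {$}.
FIRST(S) = {0}
FIRST(X) = {ε}
FOLLOW(S) = {$}
FOLLOW(X) = {0}
Therefore, FOLLOW(S) = {$}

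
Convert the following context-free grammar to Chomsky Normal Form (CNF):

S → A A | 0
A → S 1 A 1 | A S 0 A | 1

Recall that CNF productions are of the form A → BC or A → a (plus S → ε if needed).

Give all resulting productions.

S → 0; T1 → 1; T0 → 0; A → 1; S → A A; A → S X0; X0 → T1 X1; X1 → A T1; A → A X2; X2 → S X3; X3 → T0 A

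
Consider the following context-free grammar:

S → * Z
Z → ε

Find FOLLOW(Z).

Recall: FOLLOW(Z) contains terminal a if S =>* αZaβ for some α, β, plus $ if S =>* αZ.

We compute FOLLOW(Z) using the standard algorithm.
FOLLOW(S) starts with {$}.
FIRST(S) = {*}
FIRST(Z) = {ε}
FOLLOW(S) = {$}
FOLLOW(Z) = {$}
Therefore, FOLLOW(Z) = {$}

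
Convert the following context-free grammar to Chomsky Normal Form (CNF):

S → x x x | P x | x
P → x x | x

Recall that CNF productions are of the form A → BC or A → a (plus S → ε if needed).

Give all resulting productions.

TX → x; S → x; P → x; S → TX X0; X0 → TX TX; S → P TX; P → TX TX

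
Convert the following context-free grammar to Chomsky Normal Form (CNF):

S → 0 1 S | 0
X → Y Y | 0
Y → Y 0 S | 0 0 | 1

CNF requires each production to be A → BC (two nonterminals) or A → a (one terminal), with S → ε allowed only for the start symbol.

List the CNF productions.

T0 → 0; T1 → 1; S → 0; X → 0; Y → 1; S → T0 X0; X0 → T1 S; X → Y Y; Y → Y X1; X1 → T0 S; Y → T0 T0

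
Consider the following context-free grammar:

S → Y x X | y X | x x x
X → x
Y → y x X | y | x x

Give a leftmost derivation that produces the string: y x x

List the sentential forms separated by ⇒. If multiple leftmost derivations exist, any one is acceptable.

S ⇒ Y x X ⇒ y x X ⇒ y x x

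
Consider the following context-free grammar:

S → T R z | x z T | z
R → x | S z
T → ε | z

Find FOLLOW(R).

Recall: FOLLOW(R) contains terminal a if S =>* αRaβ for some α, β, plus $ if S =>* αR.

We compute FOLLOW(R) using the standard algorithm.
FOLLOW(S) starts with {$}.
FIRST(R) = {x, z}
FIRST(S) = {x, z}
FIRST(T) = {z, ε}
FOLLOW(R) = {z}
FOLLOW(S) = {$, z}
FOLLOW(T) = {$, x, z}
Therefore, FOLLOW(R) = {z}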